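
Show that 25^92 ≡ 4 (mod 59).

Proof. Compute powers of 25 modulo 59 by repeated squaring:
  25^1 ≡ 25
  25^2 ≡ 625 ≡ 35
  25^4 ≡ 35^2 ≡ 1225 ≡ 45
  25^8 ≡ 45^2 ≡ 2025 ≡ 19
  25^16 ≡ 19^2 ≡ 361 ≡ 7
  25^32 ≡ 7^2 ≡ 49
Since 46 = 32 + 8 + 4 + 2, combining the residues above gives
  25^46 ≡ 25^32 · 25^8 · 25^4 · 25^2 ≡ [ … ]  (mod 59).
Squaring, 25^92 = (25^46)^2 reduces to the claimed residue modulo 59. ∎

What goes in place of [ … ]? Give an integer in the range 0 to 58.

57

Multiply the listed residues: 49 · 19 · 45 · 35 = 931 → 41895 → 1466325.
Reducing modulo 59: 1466325 = 24852·59 + 57, so 25^46 ≡ 57.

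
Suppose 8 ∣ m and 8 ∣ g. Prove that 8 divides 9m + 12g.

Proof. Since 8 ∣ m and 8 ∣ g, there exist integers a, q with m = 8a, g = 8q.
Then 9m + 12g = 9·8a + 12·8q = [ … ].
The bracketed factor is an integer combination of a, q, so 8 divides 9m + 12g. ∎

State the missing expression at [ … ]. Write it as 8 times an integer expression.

Each term has a factor of 8: 9·8a + 12·8q = 8·(9a + 12q).
Since 9a + 12q is an integer, 8 ∣ (9m + 12g).

8(9a + 12q)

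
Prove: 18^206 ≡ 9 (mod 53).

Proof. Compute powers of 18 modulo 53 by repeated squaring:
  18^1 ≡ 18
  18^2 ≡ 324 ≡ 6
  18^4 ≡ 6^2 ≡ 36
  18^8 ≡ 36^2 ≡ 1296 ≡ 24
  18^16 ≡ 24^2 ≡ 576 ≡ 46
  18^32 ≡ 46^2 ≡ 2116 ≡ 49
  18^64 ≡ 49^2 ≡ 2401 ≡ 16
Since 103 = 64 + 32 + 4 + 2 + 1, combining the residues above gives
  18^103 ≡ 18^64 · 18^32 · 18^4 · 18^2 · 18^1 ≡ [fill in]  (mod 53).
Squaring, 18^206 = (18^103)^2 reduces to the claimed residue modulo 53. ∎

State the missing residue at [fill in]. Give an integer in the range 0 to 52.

3

Multiply the listed residues: 16 · 49 · 36 · 6 · 18 = 784 → 28224 → 169344 → 3048192.
Reducing modulo 53: 3048192 = 57513·53 + 3, so 18^103 ≡ 3.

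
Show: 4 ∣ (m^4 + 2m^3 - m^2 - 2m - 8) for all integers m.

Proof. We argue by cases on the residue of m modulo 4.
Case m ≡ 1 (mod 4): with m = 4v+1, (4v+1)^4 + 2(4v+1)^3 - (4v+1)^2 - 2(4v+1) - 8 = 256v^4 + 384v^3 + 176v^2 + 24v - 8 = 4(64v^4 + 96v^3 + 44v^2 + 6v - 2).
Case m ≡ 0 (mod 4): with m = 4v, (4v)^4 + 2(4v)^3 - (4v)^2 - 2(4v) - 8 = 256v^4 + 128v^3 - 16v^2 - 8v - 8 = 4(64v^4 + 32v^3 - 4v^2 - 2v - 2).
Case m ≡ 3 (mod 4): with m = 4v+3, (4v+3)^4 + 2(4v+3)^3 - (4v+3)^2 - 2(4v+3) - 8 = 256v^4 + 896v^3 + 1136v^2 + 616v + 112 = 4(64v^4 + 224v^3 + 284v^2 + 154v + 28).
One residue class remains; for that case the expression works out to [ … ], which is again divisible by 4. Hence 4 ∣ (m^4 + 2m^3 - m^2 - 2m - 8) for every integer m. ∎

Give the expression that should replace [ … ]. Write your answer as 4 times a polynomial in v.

The residues treated are {1, 0, 3}, so the missing case is m ≡ 2 (mod 4); write m = 4v+2.
Then (4v+2)^4 + 2(4v+2)^3 - (4v+2)^2 - 2(4v+2) - 8 = 256v^4 + 640v^3 + 560v^2 + 200v + 16 = 4(64v^4 + 160v^3 + 140v^2 + 50v + 4).

4(64v^4 + 160v^3 + 140v^2 + 50v + 4)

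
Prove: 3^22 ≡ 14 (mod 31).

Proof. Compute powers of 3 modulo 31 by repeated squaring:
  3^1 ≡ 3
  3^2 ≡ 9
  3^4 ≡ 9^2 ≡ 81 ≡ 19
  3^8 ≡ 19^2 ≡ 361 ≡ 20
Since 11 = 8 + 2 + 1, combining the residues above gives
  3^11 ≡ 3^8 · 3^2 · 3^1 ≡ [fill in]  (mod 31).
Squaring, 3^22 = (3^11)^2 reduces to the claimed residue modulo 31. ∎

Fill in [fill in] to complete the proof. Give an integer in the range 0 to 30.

3^8 · 3^2 · 3^1 ≡ 20 · 9 · 3 = 540.
540 mod 31 = 13, so 3^11 ≡ 13 (mod 31).

13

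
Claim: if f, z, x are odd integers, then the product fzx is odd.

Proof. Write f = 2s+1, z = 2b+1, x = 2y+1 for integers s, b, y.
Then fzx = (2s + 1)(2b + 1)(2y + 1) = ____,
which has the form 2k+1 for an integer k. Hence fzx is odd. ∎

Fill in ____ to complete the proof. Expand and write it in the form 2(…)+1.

2(4bsy + 2bs + 2by + b + 2sy + s + y) + 1

(2s + 1)(2b + 1)(2y + 1) = 8bsy + 4bs + 4by + 2b + 4sy + 2s + 2y + 1
= 2(4bsy + 2bs + 2by + b + 2sy + s + y) + 1.
Since 4bsy + 2bs + 2by + b + 2sy + s + y is an integer, the product is of the form 2k+1 for an integer k.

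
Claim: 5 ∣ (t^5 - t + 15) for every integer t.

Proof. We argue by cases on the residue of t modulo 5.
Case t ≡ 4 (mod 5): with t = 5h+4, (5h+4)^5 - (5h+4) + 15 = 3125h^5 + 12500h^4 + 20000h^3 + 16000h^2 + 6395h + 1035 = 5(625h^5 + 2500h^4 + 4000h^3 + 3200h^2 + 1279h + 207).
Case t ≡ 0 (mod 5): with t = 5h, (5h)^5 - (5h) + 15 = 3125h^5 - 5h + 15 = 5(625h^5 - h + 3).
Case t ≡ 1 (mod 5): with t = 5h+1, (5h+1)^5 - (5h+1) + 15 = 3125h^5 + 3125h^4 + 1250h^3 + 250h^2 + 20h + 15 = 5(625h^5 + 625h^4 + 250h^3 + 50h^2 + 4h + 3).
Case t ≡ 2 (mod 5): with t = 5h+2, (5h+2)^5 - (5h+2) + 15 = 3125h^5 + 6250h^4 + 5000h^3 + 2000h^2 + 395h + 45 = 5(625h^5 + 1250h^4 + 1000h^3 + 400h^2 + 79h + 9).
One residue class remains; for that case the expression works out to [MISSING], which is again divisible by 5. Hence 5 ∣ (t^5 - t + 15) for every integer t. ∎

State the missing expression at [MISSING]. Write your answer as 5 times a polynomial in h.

Only t ≡ 3 (mod 5) is unaccounted for. Put t = 5h+3:
(5h+3)^5 - (5h+3) + 15 expands to 3125h^5 + 9375h^4 + 11250h^3 + 6750h^2 + 2020h + 255,
and factoring out 5 leaves 5(625h^5 + 1875h^4 + 2250h^3 + 1350h^2 + 404h + 51).

5(625h^5 + 1875h^4 + 2250h^3 + 1350h^2 + 404h + 51)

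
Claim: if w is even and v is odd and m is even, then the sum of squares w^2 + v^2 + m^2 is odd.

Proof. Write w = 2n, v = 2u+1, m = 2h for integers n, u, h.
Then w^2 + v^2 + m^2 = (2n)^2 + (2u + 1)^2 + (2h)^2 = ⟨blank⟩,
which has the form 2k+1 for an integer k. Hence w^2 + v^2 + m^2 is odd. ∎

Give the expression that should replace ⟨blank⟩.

2(2h^2 + 2n^2 + 2u^2 + 2u) + 1

(2n)^2 + (2u + 1)^2 + (2h)^2 = 4h^2 + 4n^2 + 4u^2 + 4u + 1
= 2(2h^2 + 2n^2 + 2u^2 + 2u) + 1.
Since 2h^2 + 2n^2 + 2u^2 + 2u is an integer, the sum of squares is of the form 2k+1 for an integer k.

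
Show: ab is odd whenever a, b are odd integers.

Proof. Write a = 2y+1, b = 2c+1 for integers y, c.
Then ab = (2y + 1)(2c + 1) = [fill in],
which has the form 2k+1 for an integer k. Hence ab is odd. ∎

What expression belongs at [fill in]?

Expanding: (2y + 1)(2c + 1) = 4cy + 2c + 2y + 1.
Every term except the constant is even, so this is 2(2cy + c + y) + 1,
and 2cy + c + y ∈ ℤ gives the required form.

2(2cy + c + y) + 1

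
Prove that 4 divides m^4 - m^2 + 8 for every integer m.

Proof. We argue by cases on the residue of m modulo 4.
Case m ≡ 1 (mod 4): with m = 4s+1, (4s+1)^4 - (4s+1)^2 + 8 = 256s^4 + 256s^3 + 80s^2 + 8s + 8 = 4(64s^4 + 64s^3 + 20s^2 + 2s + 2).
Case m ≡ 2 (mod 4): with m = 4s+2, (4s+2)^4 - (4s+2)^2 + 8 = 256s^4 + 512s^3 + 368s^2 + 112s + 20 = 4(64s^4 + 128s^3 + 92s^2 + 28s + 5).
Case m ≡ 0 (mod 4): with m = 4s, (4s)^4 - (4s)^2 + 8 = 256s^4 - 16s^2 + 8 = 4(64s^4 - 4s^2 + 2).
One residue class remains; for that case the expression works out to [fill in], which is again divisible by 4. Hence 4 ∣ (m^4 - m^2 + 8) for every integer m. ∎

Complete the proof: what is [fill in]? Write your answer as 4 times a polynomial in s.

4(64s^4 + 192s^3 + 212s^2 + 102s + 20)

The residues treated are {1, 2, 0}, so the missing case is m ≡ 3 (mod 4); write m = 4s+3.
Then (4s+3)^4 - (4s+3)^2 + 8 = 256s^4 + 768s^3 + 848s^2 + 408s + 80 = 4(64s^4 + 192s^3 + 212s^2 + 102s + 20).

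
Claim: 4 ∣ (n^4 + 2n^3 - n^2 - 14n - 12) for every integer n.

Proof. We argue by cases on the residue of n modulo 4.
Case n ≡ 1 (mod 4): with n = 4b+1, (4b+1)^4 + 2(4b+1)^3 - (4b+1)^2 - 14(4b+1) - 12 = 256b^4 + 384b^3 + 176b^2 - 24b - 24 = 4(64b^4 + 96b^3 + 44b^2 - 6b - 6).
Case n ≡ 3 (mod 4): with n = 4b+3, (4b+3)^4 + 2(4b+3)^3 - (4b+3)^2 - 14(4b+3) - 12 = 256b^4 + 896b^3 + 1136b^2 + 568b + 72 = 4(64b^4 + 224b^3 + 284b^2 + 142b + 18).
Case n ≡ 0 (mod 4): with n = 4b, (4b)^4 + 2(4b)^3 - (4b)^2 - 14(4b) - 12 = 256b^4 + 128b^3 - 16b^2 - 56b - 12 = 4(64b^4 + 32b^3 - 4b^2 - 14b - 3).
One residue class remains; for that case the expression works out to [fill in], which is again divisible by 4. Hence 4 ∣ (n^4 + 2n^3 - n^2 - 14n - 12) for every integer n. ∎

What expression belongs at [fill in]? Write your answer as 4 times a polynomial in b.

4(64b^4 + 160b^3 + 140b^2 + 38b - 3)

The residues treated are {1, 3, 0}, so the missing case is n ≡ 2 (mod 4); write n = 4b+2.
Then (4b+2)^4 + 2(4b+2)^3 - (4b+2)^2 - 14(4b+2) - 12 = 256b^4 + 640b^3 + 560b^2 + 152b - 12 = 4(64b^4 + 160b^3 + 140b^2 + 38b - 3).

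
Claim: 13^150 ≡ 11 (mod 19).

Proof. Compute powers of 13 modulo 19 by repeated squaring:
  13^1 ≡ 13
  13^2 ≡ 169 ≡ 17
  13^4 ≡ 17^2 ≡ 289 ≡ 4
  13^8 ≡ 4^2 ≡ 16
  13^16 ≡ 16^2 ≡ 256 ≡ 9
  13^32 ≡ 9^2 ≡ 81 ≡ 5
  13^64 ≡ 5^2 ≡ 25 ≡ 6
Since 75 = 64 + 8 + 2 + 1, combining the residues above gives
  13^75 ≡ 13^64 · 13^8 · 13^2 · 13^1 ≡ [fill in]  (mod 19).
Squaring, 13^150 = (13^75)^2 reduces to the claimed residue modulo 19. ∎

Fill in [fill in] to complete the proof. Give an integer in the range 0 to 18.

12

13^64 · 13^8 · 13^2 · 13^1 ≡ 6 · 16 · 17 · 13 = 21216.
21216 mod 19 = 12, so 13^75 ≡ 12 (mod 19).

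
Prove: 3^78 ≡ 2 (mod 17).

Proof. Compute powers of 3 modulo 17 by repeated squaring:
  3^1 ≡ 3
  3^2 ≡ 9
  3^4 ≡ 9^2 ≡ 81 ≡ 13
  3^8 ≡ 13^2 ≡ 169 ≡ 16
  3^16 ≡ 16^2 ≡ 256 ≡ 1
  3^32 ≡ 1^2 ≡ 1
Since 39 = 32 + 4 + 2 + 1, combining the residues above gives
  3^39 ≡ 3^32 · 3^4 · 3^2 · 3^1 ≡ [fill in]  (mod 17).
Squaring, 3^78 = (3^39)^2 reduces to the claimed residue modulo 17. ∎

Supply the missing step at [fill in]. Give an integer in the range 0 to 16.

11

3^32 · 3^4 · 3^2 · 3^1 ≡ 1 · 13 · 9 · 3 = 351.
351 mod 17 = 11, so 3^39 ≡ 11 (mod 17).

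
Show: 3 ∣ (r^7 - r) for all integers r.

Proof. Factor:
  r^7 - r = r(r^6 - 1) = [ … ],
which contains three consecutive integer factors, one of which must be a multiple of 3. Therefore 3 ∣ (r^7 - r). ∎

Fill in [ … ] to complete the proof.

r^6 - 1 = (r^2 - 1)(r^4 + r^2 + 1), and r^2 - 1 = (r-1)(r+1).
So r(r^6 - 1) = (r - 1)r(r + 1)(r^4 + r^2 + 1).

(r - 1)r(r + 1)(r^4 + r^2 + 1)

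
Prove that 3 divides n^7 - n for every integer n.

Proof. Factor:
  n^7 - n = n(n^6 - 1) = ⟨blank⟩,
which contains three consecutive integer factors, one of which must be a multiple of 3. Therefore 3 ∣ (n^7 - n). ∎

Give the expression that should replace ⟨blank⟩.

n^6 - 1 = (n^2 - 1)(n^4 + n^2 + 1), and n^2 - 1 = (n-1)(n+1).
So n(n^6 - 1) = (n - 1)n(n + 1)(n^4 + n^2 + 1).

(n - 1)n(n + 1)(n^4 + n^2 + 1)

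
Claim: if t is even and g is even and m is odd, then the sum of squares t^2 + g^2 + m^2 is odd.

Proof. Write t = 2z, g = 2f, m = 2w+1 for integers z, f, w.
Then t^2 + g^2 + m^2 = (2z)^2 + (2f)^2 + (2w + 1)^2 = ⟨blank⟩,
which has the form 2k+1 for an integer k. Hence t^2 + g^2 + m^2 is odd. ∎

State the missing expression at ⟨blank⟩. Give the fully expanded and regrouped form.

2(2f^2 + 2w^2 + 2w + 2z^2) + 1

Expanding: (2z)^2 + (2f)^2 + (2w + 1)^2 = 4f^2 + 4w^2 + 4w + 4z^2 + 1.
Every term except the constant is even, so this is 2(2f^2 + 2w^2 + 2w + 2z^2) + 1,
and 2f^2 + 2w^2 + 2w + 2z^2 ∈ ℤ gives the required form.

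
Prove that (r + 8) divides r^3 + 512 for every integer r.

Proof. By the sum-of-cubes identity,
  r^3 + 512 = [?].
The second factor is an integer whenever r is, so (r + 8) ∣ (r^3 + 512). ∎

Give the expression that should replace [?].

Polynomial division of r^3 + 512 by r + 8 leaves remainder 0 and quotient r^2 - 8r + 64.
Hence r^3 + 512 = (r + 8)(r^2 - 8r + 64).

(r + 8)(r^2 - 8r + 64)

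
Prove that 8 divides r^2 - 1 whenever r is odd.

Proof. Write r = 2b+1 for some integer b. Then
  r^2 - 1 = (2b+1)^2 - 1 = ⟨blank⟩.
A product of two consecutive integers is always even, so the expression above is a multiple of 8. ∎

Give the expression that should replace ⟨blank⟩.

(2b+1)^2 - 1 = 4b^2 + 4b + 1 - 1 = 4b^2 + 4b = 4b(b+1).
Since b and b+1 are consecutive, b(b+1) is even, and 4·(even) is a multiple of 8.

4b(b + 1)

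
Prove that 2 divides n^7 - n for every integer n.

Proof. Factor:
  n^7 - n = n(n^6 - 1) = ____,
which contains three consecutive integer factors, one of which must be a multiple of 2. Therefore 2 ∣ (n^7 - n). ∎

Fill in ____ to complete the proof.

(n - 1)n(n + 1)(n^4 + n^2 + 1)

n^6 - 1 = (n^2 - 1)(n^4 + n^2 + 1), and n^2 - 1 = (n-1)(n+1).
So n(n^6 - 1) = (n - 1)n(n + 1)(n^4 + n^2 + 1).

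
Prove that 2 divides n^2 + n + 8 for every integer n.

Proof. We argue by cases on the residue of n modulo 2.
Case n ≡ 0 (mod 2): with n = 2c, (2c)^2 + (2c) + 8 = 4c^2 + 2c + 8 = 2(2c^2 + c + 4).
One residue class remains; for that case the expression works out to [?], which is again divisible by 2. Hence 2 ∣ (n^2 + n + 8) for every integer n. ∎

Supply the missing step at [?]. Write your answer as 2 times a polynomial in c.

2(2c^2 + 3c + 5)

The residues treated are {0}, so the missing case is n ≡ 1 (mod 2); write n = 2c+1.
Then (2c+1)^2 + (2c+1) + 8 = 4c^2 + 6c + 10 = 2(2c^2 + 3c + 5).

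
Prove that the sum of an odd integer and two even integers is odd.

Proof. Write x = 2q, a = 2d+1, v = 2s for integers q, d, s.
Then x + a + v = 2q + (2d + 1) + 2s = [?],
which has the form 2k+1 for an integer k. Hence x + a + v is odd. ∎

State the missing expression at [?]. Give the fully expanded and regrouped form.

2(d + q + s) + 1

Expanding: 2q + (2d + 1) + 2s = 2d + 2q + 2s + 1.
Every term except the constant is even, so this is 2(d + q + s) + 1,
and d + q + s ∈ ℤ gives the required form.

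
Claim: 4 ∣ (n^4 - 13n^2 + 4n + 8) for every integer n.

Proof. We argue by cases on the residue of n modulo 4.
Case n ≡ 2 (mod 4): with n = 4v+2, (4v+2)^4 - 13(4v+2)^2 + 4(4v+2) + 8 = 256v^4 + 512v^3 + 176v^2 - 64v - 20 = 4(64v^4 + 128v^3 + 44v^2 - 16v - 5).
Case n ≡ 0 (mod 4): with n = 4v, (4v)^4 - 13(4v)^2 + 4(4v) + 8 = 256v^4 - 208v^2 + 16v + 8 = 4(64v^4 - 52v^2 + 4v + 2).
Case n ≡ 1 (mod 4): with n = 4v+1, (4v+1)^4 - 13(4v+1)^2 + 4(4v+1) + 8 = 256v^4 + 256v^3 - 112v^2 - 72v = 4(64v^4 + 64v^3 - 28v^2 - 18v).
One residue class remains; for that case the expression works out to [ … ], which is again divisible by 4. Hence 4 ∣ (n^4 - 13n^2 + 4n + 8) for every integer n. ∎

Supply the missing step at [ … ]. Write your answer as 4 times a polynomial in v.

4(64v^4 + 192v^3 + 164v^2 + 34v - 4)

The residues treated are {2, 0, 1}, so the missing case is n ≡ 3 (mod 4); write n = 4v+3.
Then (4v+3)^4 - 13(4v+3)^2 + 4(4v+3) + 8 = 256v^4 + 768v^3 + 656v^2 + 136v - 16 = 4(64v^4 + 192v^3 + 164v^2 + 34v - 4).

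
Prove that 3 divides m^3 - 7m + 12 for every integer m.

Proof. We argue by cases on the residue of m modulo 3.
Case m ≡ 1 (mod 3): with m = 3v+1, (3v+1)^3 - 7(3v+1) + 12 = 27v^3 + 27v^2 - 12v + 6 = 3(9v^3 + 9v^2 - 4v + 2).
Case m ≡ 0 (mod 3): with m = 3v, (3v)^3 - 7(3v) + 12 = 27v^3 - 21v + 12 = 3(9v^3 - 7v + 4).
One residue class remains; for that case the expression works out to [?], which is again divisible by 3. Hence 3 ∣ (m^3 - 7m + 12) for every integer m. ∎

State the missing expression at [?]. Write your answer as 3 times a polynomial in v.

The residues treated are {1, 0}, so the missing case is m ≡ 2 (mod 3); write m = 3v+2.
Then (3v+2)^3 - 7(3v+2) + 12 = 27v^3 + 54v^2 + 15v + 6 = 3(9v^3 + 18v^2 + 5v + 2).

3(9v^3 + 18v^2 + 5v + 2)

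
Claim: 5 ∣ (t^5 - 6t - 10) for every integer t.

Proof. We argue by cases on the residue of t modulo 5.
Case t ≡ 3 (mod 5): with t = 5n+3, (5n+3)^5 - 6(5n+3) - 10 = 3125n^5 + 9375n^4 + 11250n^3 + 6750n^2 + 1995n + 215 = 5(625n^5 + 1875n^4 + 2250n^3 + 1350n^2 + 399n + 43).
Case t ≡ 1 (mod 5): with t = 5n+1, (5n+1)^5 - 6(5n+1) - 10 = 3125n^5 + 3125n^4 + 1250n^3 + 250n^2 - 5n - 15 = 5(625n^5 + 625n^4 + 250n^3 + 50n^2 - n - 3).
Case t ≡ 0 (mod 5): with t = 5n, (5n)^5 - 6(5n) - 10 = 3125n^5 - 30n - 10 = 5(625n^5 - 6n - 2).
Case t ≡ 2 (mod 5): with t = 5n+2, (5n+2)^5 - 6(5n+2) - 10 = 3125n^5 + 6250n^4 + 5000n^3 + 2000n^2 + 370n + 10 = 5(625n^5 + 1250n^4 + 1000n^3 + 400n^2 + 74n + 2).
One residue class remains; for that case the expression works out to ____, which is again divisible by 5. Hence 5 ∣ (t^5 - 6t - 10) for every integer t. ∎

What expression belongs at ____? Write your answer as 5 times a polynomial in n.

5(625n^5 + 2500n^4 + 4000n^3 + 3200n^2 + 1274n + 198)

Only t ≡ 4 (mod 5) is unaccounted for. Put t = 5n+4:
(5n+4)^5 - 6(5n+4) - 10 expands to 3125n^5 + 12500n^4 + 20000n^3 + 16000n^2 + 6370n + 990,
and factoring out 5 leaves 5(625n^5 + 2500n^4 + 4000n^3 + 3200n^2 + 1274n + 198).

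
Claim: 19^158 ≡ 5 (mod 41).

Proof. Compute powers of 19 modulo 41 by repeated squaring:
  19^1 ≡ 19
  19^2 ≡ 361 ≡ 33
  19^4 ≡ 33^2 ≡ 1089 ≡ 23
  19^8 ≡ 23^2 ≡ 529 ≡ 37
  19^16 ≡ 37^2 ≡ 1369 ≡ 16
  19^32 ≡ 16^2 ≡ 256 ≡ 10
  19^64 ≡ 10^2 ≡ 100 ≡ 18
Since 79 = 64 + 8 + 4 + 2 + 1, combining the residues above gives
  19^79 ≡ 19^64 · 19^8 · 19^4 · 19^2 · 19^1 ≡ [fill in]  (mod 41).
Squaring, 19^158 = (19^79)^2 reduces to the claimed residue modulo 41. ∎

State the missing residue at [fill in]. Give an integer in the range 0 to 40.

13

19^64 · 19^8 · 19^4 · 19^2 · 19^1 ≡ 18 · 37 · 23 · 33 · 19 = 9604386.
9604386 mod 41 = 13, so 19^79 ≡ 13 (mod 41).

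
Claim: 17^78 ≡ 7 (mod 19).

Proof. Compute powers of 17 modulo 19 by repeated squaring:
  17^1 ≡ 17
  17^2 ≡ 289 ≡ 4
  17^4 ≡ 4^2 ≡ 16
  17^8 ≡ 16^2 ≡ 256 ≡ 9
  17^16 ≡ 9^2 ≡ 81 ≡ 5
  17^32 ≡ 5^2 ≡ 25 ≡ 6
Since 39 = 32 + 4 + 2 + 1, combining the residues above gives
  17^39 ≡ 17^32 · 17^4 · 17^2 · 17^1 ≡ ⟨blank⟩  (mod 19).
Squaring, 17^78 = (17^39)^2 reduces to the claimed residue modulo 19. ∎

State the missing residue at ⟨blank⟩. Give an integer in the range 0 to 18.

17^32 · 17^4 · 17^2 · 17^1 ≡ 6 · 16 · 4 · 17 = 6528.
6528 mod 19 = 11, so 17^39 ≡ 11 (mod 19).

11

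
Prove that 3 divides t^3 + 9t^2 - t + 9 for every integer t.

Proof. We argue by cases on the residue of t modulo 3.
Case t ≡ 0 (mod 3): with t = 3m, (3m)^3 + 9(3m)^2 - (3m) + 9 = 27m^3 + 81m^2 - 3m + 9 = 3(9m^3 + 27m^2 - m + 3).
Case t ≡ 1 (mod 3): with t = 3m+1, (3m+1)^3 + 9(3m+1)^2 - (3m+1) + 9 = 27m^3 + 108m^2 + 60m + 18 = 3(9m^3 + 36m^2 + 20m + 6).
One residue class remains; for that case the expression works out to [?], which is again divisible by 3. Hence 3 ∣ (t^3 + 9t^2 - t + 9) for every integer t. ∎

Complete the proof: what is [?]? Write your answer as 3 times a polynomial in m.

3(9m^3 + 45m^2 + 47m + 17)

Only t ≡ 2 (mod 3) is unaccounted for. Put t = 3m+2:
(3m+2)^3 + 9(3m+2)^2 - (3m+2) + 9 expands to 27m^3 + 135m^2 + 141m + 51,
and factoring out 3 leaves 3(9m^3 + 45m^2 + 47m + 17).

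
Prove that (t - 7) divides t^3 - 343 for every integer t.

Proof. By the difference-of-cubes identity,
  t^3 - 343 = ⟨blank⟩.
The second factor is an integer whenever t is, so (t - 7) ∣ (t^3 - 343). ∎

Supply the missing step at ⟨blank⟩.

a^3 - b^3 = (a - b)(a^2 + ab + b^2). With a = t, b = 7:
t^3 - 343 = (t - 7)(t^2 + 7t + 49).

(t - 7)(t^2 + 7t + 49)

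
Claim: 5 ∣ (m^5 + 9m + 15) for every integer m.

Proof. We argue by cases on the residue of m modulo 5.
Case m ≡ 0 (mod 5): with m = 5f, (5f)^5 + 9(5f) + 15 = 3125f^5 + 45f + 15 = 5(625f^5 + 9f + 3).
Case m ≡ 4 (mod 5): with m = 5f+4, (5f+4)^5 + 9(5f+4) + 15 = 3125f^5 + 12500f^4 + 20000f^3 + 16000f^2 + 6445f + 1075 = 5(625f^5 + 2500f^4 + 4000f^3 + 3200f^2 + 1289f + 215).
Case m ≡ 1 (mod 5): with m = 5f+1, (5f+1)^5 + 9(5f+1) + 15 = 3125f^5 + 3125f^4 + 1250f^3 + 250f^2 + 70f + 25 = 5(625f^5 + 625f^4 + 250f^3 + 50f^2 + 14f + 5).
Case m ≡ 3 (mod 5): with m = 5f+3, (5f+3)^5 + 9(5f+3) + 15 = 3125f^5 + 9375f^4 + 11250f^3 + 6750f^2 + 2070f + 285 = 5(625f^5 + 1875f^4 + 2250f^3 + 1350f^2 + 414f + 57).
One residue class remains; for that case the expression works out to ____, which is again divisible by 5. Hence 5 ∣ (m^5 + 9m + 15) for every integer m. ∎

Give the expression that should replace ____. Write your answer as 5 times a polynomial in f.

5(625f^5 + 1250f^4 + 1000f^3 + 400f^2 + 89f + 13)

Only m ≡ 2 (mod 5) is unaccounted for. Put m = 5f+2:
(5f+2)^5 + 9(5f+2) + 15 expands to 3125f^5 + 6250f^4 + 5000f^3 + 2000f^2 + 445f + 65,
and factoring out 5 leaves 5(625f^5 + 1250f^4 + 1000f^3 + 400f^2 + 89f + 13).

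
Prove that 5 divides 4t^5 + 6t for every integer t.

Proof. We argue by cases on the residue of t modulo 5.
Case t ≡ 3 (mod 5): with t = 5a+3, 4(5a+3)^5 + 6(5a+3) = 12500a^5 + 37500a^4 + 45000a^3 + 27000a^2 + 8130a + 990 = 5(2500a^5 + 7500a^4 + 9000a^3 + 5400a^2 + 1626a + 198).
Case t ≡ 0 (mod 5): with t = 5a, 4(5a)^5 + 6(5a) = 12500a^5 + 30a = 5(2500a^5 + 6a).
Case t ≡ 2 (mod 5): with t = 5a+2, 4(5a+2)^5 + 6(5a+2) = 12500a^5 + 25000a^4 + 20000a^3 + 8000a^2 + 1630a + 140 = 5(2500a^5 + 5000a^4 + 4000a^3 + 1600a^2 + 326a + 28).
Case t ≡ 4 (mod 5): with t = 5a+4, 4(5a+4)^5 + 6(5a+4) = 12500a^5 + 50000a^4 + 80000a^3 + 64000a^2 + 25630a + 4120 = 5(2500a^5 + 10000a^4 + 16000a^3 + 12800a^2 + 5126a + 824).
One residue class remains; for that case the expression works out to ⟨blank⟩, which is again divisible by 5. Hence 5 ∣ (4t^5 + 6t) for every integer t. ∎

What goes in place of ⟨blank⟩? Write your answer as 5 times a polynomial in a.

5(2500a^5 + 2500a^4 + 1000a^3 + 200a^2 + 26a + 2)

The residues treated are {3, 0, 2, 4}, so the missing case is t ≡ 1 (mod 5); write t = 5a+1.
Then 4(5a+1)^5 + 6(5a+1) = 12500a^5 + 12500a^4 + 5000a^3 + 1000a^2 + 130a + 10 = 5(2500a^5 + 2500a^4 + 1000a^3 + 200a^2 + 26a + 2).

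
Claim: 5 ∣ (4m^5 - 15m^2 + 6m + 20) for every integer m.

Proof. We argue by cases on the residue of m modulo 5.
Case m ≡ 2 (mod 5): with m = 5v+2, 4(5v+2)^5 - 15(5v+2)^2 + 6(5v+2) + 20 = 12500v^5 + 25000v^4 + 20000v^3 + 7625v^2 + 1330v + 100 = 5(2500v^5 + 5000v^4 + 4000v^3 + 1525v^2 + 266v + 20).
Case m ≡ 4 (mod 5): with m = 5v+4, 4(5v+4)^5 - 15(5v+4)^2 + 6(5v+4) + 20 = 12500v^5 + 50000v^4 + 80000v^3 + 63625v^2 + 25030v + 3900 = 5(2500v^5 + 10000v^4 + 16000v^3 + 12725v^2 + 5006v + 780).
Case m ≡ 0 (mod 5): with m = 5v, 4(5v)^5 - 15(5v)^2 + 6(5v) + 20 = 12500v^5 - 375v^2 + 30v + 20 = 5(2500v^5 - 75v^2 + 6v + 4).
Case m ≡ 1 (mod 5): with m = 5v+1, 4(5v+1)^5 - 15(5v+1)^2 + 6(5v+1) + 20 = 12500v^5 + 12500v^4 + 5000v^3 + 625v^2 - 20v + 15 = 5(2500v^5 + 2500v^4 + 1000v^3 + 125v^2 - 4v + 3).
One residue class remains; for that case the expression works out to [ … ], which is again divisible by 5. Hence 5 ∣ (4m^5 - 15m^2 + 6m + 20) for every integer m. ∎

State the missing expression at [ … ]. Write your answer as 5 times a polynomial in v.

The residues treated are {2, 4, 0, 1}, so the missing case is m ≡ 3 (mod 5); write m = 5v+3.
Then 4(5v+3)^5 - 15(5v+3)^2 + 6(5v+3) + 20 = 12500v^5 + 37500v^4 + 45000v^3 + 26625v^2 + 7680v + 875 = 5(2500v^5 + 7500v^4 + 9000v^3 + 5325v^2 + 1536v + 175).

5(2500v^5 + 7500v^4 + 9000v^3 + 5325v^2 + 1536v + 175)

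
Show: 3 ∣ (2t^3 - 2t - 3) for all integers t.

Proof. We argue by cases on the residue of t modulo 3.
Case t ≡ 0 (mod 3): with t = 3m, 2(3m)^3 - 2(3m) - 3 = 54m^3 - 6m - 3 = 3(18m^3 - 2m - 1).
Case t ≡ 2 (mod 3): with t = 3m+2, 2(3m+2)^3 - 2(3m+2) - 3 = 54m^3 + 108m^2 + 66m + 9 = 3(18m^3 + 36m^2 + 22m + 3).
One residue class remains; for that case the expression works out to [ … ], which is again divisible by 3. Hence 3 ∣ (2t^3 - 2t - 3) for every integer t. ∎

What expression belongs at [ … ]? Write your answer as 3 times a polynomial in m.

The residues treated are {0, 2}, so the missing case is t ≡ 1 (mod 3); write t = 3m+1.
Then 2(3m+1)^3 - 2(3m+1) - 3 = 54m^3 + 54m^2 + 12m - 3 = 3(18m^3 + 18m^2 + 4m - 1).

3(18m^3 + 18m^2 + 4m - 1)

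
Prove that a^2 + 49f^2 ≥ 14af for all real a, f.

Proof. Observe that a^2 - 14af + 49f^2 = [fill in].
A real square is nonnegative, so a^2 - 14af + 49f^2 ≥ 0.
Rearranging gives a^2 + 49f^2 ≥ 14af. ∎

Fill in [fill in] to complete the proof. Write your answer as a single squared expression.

a^2 - 14af + 49f^2 is a perfect-square trinomial: the outer terms are (a)^2 and (7f)^2, and the cross term is -2·a·7f.
So a^2 - 14af + 49f^2 = (a - 7f)^2 ≥ 0.

(a - 7f)^2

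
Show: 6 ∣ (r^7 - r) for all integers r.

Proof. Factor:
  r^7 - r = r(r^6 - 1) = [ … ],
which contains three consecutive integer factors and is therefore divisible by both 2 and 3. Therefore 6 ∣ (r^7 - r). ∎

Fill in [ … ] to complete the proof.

(r - 1)r(r + 1)(r^4 + r^2 + 1)

r^6 - 1 = (r^2 - 1)(r^4 + r^2 + 1), and r^2 - 1 = (r-1)(r+1).
So r(r^6 - 1) = (r - 1)r(r + 1)(r^4 + r^2 + 1).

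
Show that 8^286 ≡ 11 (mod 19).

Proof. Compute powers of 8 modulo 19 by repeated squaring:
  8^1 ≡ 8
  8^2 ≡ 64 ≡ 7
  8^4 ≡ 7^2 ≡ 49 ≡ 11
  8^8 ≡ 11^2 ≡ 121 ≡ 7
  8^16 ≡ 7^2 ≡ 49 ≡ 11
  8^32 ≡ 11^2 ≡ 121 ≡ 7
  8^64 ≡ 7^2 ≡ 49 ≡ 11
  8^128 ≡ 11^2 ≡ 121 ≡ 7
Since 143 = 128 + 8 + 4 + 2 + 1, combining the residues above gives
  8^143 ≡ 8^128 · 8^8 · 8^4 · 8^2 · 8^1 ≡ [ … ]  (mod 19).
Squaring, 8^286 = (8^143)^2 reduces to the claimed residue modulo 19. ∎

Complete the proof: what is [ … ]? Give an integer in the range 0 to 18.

12

Multiply the listed residues: 7 · 7 · 11 · 7 · 8 = 49 → 539 → 3773 → 30184.
Reducing modulo 19: 30184 = 1588·19 + 12, so 8^143 ≡ 12.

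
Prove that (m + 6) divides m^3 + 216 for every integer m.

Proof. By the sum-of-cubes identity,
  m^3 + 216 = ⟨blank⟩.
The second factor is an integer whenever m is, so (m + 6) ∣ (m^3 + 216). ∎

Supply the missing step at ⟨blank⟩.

(m + 6)(m^2 - 6m + 36)

Polynomial division of m^3 + 216 by m + 6 leaves remainder 0 and quotient m^2 - 6m + 36.
Hence m^3 + 216 = (m + 6)(m^2 - 6m + 36).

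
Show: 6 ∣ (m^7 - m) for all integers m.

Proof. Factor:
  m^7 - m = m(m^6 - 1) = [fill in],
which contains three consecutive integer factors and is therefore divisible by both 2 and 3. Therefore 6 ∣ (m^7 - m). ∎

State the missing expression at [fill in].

m^6 - 1 = (m^2 - 1)(m^4 + m^2 + 1), and m^2 - 1 = (m-1)(m+1).
So m(m^6 - 1) = (m - 1)m(m + 1)(m^4 + m^2 + 1).

(m - 1)m(m + 1)(m^4 + m^2 + 1)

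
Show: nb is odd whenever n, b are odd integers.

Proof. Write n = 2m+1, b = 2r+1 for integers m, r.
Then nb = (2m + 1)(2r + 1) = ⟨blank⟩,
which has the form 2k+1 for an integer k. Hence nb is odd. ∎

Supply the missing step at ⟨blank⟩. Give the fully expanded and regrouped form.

2(2mr + m + r) + 1

(2m + 1)(2r + 1) = 4mr + 2m + 2r + 1
= 2(2mr + m + r) + 1.
Since 2mr + m + r is an integer, the product is of the form 2k+1 for an integer k.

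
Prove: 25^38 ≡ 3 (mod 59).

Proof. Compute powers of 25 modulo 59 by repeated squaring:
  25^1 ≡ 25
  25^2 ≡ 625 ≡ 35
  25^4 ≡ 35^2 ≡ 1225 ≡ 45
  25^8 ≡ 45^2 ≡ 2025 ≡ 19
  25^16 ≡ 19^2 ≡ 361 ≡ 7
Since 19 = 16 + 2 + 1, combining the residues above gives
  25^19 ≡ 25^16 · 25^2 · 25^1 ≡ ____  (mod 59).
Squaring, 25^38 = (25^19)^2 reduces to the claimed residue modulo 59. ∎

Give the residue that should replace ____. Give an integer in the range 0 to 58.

25^16 · 25^2 · 25^1 ≡ 7 · 35 · 25 = 6125.
6125 mod 59 = 48, so 25^19 ≡ 48 (mod 59).

48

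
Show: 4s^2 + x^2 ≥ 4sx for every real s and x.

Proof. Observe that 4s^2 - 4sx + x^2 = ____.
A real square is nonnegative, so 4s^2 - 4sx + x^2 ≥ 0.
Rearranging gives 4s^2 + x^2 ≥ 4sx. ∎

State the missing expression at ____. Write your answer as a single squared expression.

The leading and trailing coefficients are 2^2 and 1^2, and 4 = 2·2·1, so the trinomial is (2s - x)^2.
Hence 4s^2 - 4sx + x^2 ≥ 0.

(2s - x)^2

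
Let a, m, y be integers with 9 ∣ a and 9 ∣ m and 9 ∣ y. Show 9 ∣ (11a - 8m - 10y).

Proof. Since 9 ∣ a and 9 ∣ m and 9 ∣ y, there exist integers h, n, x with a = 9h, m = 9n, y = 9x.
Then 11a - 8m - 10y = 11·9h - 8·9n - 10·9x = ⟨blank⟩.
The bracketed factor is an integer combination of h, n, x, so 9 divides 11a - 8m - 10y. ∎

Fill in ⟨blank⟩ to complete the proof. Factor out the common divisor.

9(11h - 8n - 10x)

Pull the common 9 out of every term: 11·9h - 8·9n - 10·9x = 9(11h - 8n - 10x).
11h - 8n - 10x is an integer, which exhibits the divisibility.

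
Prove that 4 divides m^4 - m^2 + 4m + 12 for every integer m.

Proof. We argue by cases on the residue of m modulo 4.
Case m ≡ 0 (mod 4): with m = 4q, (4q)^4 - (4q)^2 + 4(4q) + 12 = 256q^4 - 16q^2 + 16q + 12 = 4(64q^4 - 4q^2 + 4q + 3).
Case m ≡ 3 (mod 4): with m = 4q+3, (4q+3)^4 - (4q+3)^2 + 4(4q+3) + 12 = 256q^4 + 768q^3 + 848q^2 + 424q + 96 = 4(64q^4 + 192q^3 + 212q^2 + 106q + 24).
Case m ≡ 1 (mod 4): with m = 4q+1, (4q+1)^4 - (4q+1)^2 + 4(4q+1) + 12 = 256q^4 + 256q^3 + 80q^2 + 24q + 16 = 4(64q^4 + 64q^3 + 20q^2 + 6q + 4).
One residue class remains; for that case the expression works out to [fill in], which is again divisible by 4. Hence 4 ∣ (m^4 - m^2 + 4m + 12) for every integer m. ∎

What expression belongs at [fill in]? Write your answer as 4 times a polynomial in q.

4(64q^4 + 128q^3 + 92q^2 + 32q + 8)

Only m ≡ 2 (mod 4) is unaccounted for. Put m = 4q+2:
(4q+2)^4 - (4q+2)^2 + 4(4q+2) + 12 expands to 256q^4 + 512q^3 + 368q^2 + 128q + 32,
and factoring out 4 leaves 4(64q^4 + 128q^3 + 92q^2 + 32q + 8).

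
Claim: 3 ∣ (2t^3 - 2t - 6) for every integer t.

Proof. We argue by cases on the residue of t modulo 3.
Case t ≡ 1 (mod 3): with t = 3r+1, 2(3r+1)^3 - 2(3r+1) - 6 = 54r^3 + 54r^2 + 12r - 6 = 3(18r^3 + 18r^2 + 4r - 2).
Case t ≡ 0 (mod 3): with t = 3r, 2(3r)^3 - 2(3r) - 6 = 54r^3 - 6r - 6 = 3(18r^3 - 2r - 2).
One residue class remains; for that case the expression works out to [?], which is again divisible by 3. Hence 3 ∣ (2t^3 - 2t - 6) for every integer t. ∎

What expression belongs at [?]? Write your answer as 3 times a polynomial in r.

3(18r^3 + 36r^2 + 22r + 2)

Only t ≡ 2 (mod 3) is unaccounted for. Put t = 3r+2:
2(3r+2)^3 - 2(3r+2) - 6 expands to 54r^3 + 108r^2 + 66r + 6,
and factoring out 3 leaves 3(18r^3 + 36r^2 + 22r + 2).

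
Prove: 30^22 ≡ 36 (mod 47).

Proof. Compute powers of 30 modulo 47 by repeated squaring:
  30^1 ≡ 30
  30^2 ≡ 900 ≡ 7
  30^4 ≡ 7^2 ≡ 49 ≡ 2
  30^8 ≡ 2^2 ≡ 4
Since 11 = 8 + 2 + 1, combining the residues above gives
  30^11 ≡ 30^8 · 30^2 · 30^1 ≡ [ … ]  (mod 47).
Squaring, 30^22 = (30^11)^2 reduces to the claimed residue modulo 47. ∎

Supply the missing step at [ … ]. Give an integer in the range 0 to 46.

41

Multiply the listed residues: 4 · 7 · 30 = 28 → 840.
Reducing modulo 47: 840 = 17·47 + 41, so 30^11 ≡ 41.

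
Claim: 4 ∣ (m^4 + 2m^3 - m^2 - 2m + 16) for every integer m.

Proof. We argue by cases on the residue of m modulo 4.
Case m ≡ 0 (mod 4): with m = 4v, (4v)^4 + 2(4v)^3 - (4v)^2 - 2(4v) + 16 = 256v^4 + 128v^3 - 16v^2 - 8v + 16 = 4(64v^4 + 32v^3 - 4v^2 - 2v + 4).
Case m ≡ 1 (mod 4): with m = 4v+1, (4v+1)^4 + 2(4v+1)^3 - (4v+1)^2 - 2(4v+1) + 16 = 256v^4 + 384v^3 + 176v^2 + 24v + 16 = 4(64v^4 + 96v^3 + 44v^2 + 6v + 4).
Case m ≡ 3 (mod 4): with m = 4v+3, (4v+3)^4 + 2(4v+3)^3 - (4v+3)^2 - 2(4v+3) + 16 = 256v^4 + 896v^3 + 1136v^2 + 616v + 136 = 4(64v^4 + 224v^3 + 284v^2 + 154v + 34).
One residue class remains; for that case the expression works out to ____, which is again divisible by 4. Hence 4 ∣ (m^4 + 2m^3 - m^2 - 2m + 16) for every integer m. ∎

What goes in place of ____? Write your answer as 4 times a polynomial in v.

4(64v^4 + 160v^3 + 140v^2 + 50v + 10)

Only m ≡ 2 (mod 4) is unaccounted for. Put m = 4v+2:
(4v+2)^4 + 2(4v+2)^3 - (4v+2)^2 - 2(4v+2) + 16 expands to 256v^4 + 640v^3 + 560v^2 + 200v + 40,
and factoring out 4 leaves 4(64v^4 + 160v^3 + 140v^2 + 50v + 10).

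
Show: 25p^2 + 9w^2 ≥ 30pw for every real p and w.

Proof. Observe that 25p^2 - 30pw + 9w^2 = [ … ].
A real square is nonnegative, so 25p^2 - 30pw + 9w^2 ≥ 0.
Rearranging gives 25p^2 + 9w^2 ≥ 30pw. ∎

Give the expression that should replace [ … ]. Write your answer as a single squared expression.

(5p - 3w)^2

25p^2 - 30pw + 9w^2 is a perfect-square trinomial: the outer terms are (5p)^2 and (3w)^2, and the cross term is -2·5p·3w.
So 25p^2 - 30pw + 9w^2 = (5p - 3w)^2 ≥ 0.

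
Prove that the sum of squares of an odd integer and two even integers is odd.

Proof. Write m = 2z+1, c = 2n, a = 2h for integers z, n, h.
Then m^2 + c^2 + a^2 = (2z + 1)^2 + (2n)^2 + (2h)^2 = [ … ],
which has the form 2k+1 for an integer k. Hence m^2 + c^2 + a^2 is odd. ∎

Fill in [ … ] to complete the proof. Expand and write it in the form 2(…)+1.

(2z + 1)^2 + (2n)^2 + (2h)^2 = 4h^2 + 4n^2 + 4z^2 + 4z + 1
= 2(2h^2 + 2n^2 + 2z^2 + 2z) + 1.
Since 2h^2 + 2n^2 + 2z^2 + 2z is an integer, the sum of squares is of the form 2k+1 for an integer k.

2(2h^2 + 2n^2 + 2z^2 + 2z) + 1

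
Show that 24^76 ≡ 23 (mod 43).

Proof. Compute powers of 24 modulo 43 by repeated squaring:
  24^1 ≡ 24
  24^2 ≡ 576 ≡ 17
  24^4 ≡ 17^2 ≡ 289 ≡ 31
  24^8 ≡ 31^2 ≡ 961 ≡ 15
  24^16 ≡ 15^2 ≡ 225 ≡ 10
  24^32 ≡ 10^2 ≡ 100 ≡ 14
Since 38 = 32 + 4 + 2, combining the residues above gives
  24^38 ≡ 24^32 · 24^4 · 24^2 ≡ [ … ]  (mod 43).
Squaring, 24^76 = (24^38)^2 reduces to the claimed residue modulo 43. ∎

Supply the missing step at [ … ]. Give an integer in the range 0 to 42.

25

24^32 · 24^4 · 24^2 ≡ 14 · 31 · 17 = 7378.
7378 mod 43 = 25, so 24^38 ≡ 25 (mod 43).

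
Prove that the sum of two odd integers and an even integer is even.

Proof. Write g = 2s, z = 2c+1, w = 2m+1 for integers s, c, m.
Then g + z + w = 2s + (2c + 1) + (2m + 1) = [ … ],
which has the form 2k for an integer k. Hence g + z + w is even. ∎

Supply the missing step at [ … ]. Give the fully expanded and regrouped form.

2s + (2c + 1) + (2m + 1) = 2c + 2m + 2s + 2
= 2(c + m + s + 1).
Since c + m + s + 1 is an integer, the sum is of the form 2k for an integer k.

2(c + m + s + 1)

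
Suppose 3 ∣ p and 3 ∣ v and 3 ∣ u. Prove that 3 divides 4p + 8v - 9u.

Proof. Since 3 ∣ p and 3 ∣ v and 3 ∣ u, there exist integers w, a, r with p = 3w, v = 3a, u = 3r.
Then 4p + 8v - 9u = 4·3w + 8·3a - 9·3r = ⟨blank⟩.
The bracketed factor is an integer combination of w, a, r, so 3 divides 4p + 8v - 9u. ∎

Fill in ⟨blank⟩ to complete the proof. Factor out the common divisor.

Pull the common 3 out of every term: 4·3w + 8·3a - 9·3r = 3(8a - 9r + 4w).
8a - 9r + 4w is an integer, which exhibits the divisibility.

3(8a - 9r + 4w)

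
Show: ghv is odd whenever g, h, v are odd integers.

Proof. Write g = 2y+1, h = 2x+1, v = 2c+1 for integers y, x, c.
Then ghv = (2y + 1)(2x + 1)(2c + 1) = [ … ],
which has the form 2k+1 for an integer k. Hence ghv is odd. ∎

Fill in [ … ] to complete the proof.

(2y + 1)(2x + 1)(2c + 1) = 8cxy + 4cx + 4cy + 2c + 4xy + 2x + 2y + 1
= 2(4cxy + 2cx + 2cy + c + 2xy + x + y) + 1.
Since 4cxy + 2cx + 2cy + c + 2xy + x + y is an integer, the product is of the form 2k+1 for an integer k.

2(4cxy + 2cx + 2cy + c + 2xy + x + y) + 1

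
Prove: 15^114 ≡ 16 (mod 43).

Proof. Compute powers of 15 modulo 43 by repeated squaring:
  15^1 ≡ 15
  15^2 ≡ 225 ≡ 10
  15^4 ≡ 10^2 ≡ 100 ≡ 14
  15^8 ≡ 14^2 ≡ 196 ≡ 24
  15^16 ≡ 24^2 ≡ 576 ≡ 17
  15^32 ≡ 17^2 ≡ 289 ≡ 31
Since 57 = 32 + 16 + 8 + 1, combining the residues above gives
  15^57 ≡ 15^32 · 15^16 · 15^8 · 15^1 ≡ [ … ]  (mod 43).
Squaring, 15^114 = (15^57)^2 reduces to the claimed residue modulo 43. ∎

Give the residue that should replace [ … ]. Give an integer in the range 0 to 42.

4

15^32 · 15^16 · 15^8 · 15^1 ≡ 31 · 17 · 24 · 15 = 189720.
189720 mod 43 = 4, so 15^57 ≡ 4 (mod 43).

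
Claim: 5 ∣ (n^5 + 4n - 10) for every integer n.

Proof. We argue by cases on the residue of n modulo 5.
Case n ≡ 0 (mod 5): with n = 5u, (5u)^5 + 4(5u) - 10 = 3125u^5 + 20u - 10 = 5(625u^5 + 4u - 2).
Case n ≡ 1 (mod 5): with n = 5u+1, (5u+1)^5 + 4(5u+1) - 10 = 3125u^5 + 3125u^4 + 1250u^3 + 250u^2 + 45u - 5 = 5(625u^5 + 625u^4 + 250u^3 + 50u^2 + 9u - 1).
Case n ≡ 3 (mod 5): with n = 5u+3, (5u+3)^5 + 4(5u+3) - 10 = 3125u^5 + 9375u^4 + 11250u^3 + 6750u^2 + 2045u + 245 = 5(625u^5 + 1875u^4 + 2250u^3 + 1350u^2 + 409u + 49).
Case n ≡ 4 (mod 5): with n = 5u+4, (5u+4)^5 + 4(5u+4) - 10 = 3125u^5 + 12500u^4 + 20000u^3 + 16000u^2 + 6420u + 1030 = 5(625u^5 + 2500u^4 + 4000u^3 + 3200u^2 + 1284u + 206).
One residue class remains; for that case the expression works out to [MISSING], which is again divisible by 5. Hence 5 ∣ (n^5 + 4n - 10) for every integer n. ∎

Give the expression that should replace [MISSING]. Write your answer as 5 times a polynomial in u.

Only n ≡ 2 (mod 5) is unaccounted for. Put n = 5u+2:
(5u+2)^5 + 4(5u+2) - 10 expands to 3125u^5 + 6250u^4 + 5000u^3 + 2000u^2 + 420u + 30,
and factoring out 5 leaves 5(625u^5 + 1250u^4 + 1000u^3 + 400u^2 + 84u + 6).

5(625u^5 + 1250u^4 + 1000u^3 + 400u^2 + 84u + 6)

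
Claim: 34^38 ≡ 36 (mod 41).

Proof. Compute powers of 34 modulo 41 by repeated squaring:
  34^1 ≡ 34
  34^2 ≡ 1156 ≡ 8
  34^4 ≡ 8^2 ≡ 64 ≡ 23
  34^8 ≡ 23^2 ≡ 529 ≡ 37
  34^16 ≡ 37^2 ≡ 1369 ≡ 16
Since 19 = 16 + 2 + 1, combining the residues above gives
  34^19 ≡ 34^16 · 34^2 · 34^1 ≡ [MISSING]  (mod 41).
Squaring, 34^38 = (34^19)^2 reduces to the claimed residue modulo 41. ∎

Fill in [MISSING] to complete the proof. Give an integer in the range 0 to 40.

34^16 · 34^2 · 34^1 ≡ 16 · 8 · 34 = 4352.
4352 mod 41 = 6, so 34^19 ≡ 6 (mod 41).

6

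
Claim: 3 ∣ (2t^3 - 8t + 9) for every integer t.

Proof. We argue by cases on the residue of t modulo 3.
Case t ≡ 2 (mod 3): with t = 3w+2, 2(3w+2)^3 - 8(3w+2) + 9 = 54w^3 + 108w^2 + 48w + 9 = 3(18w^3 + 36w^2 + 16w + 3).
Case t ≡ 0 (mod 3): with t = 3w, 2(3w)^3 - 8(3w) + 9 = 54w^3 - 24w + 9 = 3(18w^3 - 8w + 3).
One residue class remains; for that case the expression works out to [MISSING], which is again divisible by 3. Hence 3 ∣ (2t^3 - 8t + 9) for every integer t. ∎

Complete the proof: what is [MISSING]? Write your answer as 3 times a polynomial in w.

The residues treated are {2, 0}, so the missing case is t ≡ 1 (mod 3); write t = 3w+1.
Then 2(3w+1)^3 - 8(3w+1) + 9 = 54w^3 + 54w^2 - 6w + 3 = 3(18w^3 + 18w^2 - 2w + 1).

3(18w^3 + 18w^2 - 2w + 1)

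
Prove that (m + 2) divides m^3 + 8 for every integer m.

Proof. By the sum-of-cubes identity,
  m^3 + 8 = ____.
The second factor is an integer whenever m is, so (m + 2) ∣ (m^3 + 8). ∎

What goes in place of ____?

a^3 + b^3 = (a + b)(a^2 - ab + b^2). With a = m, b = 2:
m^3 + 8 = (m + 2)(m^2 - 2m + 4).

(m + 2)(m^2 - 2m + 4)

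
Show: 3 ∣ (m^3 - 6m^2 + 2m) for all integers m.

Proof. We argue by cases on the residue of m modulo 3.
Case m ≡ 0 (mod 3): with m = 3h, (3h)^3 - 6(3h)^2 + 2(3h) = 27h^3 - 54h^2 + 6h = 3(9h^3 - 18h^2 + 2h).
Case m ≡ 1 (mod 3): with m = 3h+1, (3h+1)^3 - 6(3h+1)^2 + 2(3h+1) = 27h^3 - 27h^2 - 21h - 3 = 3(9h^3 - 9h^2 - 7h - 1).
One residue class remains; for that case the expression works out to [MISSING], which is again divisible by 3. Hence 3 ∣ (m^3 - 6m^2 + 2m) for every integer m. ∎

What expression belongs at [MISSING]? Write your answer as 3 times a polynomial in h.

The residues treated are {0, 1}, so the missing case is m ≡ 2 (mod 3); write m = 3h+2.
Then (3h+2)^3 - 6(3h+2)^2 + 2(3h+2) = 27h^3 - 30h - 12 = 3(9h^3 - 10h - 4).

3(9h^3 - 10h - 4)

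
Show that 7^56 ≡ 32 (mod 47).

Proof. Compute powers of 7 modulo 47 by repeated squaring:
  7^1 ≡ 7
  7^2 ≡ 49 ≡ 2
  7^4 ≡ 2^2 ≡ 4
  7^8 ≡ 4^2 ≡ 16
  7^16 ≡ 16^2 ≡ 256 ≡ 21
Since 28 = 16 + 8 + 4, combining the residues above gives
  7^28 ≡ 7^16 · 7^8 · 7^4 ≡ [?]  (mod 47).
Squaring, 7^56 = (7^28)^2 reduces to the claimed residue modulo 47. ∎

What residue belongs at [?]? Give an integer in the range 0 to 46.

28

Multiply the listed residues: 21 · 16 · 4 = 336 → 1344.
Reducing modulo 47: 1344 = 28·47 + 28, so 7^28 ≡ 28.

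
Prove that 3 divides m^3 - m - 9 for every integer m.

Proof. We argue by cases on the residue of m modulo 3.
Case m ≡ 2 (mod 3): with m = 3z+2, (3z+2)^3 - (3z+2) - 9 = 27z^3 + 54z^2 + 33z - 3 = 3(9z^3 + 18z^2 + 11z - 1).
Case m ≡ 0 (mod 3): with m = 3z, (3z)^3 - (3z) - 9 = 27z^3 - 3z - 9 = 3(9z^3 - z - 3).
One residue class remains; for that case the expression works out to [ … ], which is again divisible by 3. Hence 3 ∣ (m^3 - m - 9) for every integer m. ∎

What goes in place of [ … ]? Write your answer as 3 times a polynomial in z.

The residues treated are {2, 0}, so the missing case is m ≡ 1 (mod 3); write m = 3z+1.
Then (3z+1)^3 - (3z+1) - 9 = 27z^3 + 27z^2 + 6z - 9 = 3(9z^3 + 9z^2 + 2z - 3).

3(9z^3 + 9z^2 + 2z - 3)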